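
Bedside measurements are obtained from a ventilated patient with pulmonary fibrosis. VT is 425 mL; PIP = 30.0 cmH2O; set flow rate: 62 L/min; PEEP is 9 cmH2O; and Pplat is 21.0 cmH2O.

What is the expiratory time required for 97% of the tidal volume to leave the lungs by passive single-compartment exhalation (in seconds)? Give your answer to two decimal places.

1.08

Flow: 62 L/min ÷ 60 = 1.0333 L/s.
R = (PIP − Pplat)/V̇ = (30.0 − 21.0) / 1.0333 = 9.0/1.0333 = 8.71 cmH2O·s/L.
C = Vt/(Pplat − PEEP) = 425.0 / (21.0 − 9) = 425.0/12.0 = 35.417 mL/cmH2O.
τ = R × C = 8.71 × 0.03542 L/cmH2O = 0.3085 s.
t = −τ·ln(1 − 0.97) = −0.3085·ln(0.03) = 1.082 s.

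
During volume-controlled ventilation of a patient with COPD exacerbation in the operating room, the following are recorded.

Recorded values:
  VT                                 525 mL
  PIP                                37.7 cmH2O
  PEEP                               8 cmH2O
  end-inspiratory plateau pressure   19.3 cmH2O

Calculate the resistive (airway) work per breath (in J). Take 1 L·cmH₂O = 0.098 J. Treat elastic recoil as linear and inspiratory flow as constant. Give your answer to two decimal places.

0.95

With constant inspiratory flow the resistive pressure is constant at PIP − Pplat = 37.7 − 19.3 = 18.4 cmH2O, so resistive work = 18.4 × 0.525 = 9.66 L·cmH2O.
× 0.098 J/(L·cmH2O) → 0.9467 J.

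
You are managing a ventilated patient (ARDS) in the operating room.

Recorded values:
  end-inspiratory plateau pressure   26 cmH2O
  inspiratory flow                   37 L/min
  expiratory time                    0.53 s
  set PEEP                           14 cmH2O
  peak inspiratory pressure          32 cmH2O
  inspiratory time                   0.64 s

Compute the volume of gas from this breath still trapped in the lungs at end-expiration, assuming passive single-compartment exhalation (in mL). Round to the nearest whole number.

75

Flow: 37 L/min ÷ 60 = 0.6167 L/s.
Vt = flow × Ti = 0.6167 L/s × 0.64 s × 1000 mL/L = 394.69 mL.
R = (PIP − Pplat)/V̇ = (32 − 26) / 0.6167 = 6.0/0.6167 = 9.729 cmH2O·s/L.
C = Vt/(Pplat − PEEP) = 394.69 / (26 − 14) = 394.69/12.0 = 32.891 mL/cmH2O.
τ = R × C = 9.729 × 0.03289 L/cmH2O = 0.32 s.
Fraction remaining = e^(−Te/τ) = e^(−0.53/0.32) = 0.1909.
Trapped volume = 394.69 × 0.1909 = 75.346 mL.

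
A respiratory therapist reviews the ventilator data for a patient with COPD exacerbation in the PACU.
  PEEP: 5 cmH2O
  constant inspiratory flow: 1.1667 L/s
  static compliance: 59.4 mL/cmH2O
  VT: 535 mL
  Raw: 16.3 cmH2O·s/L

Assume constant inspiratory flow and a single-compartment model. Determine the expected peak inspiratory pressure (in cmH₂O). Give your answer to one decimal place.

Equation of motion (constant flow): PIP = Vt/C + R·V̇ + PEEP.
PIP = 535/59.4 + 16.3×1.1667 + 5 = 9.007 + 19.017 + 5 = 33.024 cmH2O.

33.0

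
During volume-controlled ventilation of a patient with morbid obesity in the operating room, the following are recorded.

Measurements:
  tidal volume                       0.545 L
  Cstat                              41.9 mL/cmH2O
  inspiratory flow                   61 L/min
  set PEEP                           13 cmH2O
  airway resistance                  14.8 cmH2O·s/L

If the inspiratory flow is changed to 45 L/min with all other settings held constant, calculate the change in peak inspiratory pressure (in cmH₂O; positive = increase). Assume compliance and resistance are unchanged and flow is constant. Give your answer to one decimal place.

Flow: 61 L/min ÷ 60 = 1.0167 L/s.
New flow: 45 L/min ÷ 60 = 0.75 L/s.
PIP = Vt/C + R·V̇ + PEEP (constant-flow equation of motion).
Only the resistive term changes: ΔPIP = R × ΔV̇ = 14.8 × (0.75 − 1.0167) = 14.8 × -0.2667 = -3.947 cmH2O.

-3.9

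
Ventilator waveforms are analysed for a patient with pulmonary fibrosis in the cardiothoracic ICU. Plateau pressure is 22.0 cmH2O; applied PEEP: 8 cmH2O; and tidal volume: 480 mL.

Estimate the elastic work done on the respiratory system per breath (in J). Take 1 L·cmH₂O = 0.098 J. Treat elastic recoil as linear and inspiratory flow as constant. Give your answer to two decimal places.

0.33

Elastic work ≈ ½ × (Pplat − PEEP) × Vt = 0.5 × (22.0 − 8) × 0.480 L = 0.5 × 14.0 × 0.480 = 3.36 L·cmH2O.
× 0.098 J/(L·cmH2O) → 0.3293 J.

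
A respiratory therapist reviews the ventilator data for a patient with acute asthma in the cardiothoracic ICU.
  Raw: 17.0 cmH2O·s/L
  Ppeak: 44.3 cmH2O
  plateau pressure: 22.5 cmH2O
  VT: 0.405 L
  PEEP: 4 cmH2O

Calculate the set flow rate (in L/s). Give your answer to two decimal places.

flow = (PIP − Pplat) / Raw = 21.8 / 17.0 = 1.282 L/s.

1.28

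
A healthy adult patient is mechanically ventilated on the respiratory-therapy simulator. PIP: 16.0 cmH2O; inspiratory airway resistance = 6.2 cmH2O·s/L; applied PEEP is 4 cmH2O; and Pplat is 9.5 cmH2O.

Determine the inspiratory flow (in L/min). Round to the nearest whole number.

63

flow = (PIP − Pplat) / Raw = (16.0 − 9.5) / 6.2 = 1.048 L/s × 60 = 62.88 L/min.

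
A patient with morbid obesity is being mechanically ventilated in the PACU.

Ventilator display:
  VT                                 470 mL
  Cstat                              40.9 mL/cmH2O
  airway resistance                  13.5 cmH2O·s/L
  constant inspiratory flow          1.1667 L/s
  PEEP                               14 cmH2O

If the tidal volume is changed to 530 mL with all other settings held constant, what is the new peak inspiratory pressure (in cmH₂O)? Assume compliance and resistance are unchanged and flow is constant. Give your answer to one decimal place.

42.7

PIP = Vt/C + R·V̇ + PEEP (constant-flow equation of motion).
Only the elastic term changes: ΔPIP = ΔVt / C = (530 − 470) / 40.9 = 1.467 cmH2O.
Original PIP = 470/40.9 + 13.5×1.1667 + 14 = 41.242 cmH2O; new PIP = 41.242 + (1.467) = 42.709 cmH2O.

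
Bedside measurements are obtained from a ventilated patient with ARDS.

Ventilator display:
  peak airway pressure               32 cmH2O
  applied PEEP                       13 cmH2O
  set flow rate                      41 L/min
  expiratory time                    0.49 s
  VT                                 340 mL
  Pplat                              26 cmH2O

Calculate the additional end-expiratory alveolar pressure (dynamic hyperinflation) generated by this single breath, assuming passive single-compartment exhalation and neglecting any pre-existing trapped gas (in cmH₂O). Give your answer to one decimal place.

Flow: 41 L/min ÷ 60 = 0.6833 L/s.
R = (PIP − Pplat)/V̇ = (32 − 26) / 0.6833 = 6.0/0.6833 = 8.781 cmH2O·s/L.
C = Vt/(Pplat − PEEP) = 340.0 / (26 − 13) = 340.0/13.0 = 26.154 mL/cmH2O.
τ = R × C = 8.781 × 0.02615 L/cmH2O = 0.2296 s.
Fraction remaining = e^(−Te/τ) = e^(−0.49/0.2296) = 0.1183; trapped volume = 340.0 × 0.1183 = 40.222 mL.
Additional alveolar pressure from trapping ≈ V_trapped / C = 40.222 / 26.154 = 1.538 cmH2O.

1.5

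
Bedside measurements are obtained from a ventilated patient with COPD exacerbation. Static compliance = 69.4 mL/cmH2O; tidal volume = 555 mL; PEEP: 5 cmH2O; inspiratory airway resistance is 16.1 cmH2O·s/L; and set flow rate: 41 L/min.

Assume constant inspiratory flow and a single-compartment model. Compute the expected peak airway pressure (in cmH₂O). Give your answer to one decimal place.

24.0

Flow: 41 L/min ÷ 60 = 0.6833 L/s.
Equation of motion (constant flow): PIP = Vt/C + R·V̇ + PEEP.
PIP = 555/69.4 + 16.1×0.6833 + 5 = 7.997 + 11.001 + 5 = 23.998 cmH2O.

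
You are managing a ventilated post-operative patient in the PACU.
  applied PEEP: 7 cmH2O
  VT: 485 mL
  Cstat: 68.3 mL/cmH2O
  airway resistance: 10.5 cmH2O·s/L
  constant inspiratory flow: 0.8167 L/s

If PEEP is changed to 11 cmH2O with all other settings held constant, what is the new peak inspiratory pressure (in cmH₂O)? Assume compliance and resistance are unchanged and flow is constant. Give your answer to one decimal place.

26.7

PIP = Vt/C + R·V̇ + PEEP (constant-flow equation of motion).
Only the baseline term changes: ΔPIP = ΔPEEP = 11 − 7 = 4.0 cmH2O.
Original PIP = 485/68.3 + 10.5×0.8167 + 7 = 22.676 cmH2O; new PIP = 22.676 + (4.0) = 26.676 cmH2O.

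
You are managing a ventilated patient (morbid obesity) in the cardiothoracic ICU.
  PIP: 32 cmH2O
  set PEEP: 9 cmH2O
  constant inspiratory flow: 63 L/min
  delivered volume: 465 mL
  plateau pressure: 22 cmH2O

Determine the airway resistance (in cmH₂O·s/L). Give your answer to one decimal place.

Flow: 63 L/min ÷ 60 = 1.05 L/s.
Raw = (PIP − Pplat) / flow = (32 − 22) / 1.05 = 10.0 / 1.05 = 9.524 cmH2O·s/L.

9.5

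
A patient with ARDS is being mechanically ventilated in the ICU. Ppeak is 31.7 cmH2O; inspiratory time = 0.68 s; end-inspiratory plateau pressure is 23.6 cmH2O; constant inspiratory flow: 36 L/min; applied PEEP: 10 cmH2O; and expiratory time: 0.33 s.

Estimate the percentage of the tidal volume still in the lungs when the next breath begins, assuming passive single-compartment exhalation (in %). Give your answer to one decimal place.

Flow: 36 L/min ÷ 60 = 0.6 L/s.
Vt = flow × Ti = 0.6 L/s × 0.68 s × 1000 mL/L = 408.0 mL.
R = (PIP − Pplat)/V̇ = (31.7 − 23.6) / 0.6 = 8.1/0.6 = 13.5 cmH2O·s/L.
C = Vt/(Pplat − PEEP) = 408.0 / (23.6 − 10) = 408.0/13.6 = 30.0 mL/cmH2O.
τ = R × C = 13.5 × 0.03 L/cmH2O = 0.405 s.
Fraction remaining at end-expiration = e^(−Te/τ) = e^(−0.33/0.405) = 0.4427 → 44.27%.

44.3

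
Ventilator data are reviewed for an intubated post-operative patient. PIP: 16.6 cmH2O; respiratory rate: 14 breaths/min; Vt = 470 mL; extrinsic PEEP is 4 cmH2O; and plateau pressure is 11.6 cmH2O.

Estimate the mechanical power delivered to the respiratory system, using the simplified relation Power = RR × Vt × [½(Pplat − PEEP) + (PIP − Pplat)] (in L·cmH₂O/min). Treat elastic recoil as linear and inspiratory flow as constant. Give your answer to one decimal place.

Per-breath work = Vt × [½(Pplat−PEEP) + (PIP−Pplat)] = 0.470 × [0.5×7.6 + 5.0] = 0.470 × 8.8 = 4.136 L·cmH2O.
Power = 14 × 4.136 = 57.904 L·cmH2O/min.

57.9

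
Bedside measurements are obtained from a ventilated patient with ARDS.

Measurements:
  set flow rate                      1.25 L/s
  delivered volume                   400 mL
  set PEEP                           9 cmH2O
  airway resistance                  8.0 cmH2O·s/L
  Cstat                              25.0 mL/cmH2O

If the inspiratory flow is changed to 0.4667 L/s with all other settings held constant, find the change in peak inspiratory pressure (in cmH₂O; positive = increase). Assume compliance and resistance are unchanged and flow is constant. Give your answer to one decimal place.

-6.3

PIP = Vt/C + R·V̇ + PEEP (constant-flow equation of motion).
Only the resistive term changes: ΔPIP = R × ΔV̇ = 8.0 × (0.4667 − 1.25) = 8.0 × -0.7833 = -6.266 cmH2O.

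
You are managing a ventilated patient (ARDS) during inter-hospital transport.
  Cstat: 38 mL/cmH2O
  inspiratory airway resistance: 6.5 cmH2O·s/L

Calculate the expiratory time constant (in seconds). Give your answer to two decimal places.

τ = R × C = 6.5 × 38 mL/cmH2O = 6.5 × 0.038 L/cmH2O = 0.247 s.

0.25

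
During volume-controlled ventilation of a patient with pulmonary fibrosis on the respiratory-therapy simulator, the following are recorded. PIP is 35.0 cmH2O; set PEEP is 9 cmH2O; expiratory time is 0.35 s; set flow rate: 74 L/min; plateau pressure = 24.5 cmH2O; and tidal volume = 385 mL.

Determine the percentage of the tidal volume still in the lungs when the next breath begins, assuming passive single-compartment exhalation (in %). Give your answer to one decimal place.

Flow: 74 L/min ÷ 60 = 1.2333 L/s.
R = (PIP − Pplat)/V̇ = (35.0 − 24.5) / 1.2333 = 10.5/1.2333 = 8.514 cmH2O·s/L.
C = Vt/(Pplat − PEEP) = 385.0 / (24.5 − 9) = 385.0/15.5 = 24.839 mL/cmH2O.
τ = R × C = 8.514 × 0.02484 L/cmH2O = 0.2115 s.
Fraction remaining at end-expiration = e^(−Te/τ) = e^(−0.35/0.2115) = 0.1911 → 19.11%.

19.1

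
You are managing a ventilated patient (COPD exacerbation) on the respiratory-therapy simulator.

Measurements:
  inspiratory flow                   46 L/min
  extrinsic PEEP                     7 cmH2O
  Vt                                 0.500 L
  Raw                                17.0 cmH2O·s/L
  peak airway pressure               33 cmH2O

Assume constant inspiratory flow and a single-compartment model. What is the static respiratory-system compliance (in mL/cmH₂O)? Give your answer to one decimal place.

Flow: 46 L/min ÷ 60 = 0.7667 L/s.
Equation of motion (constant flow): PIP = Vt/C + R·V̇ + PEEP.
Vt/C = PIP − R·V̇ − PEEP = 33 − 17.0×0.7667 − 7 = 33 − 13.034 − 7 = 12.966 cmH2O.
C = Vt / 12.966 = 500 / 12.966 = 38.562 mL/cmH2O.

38.6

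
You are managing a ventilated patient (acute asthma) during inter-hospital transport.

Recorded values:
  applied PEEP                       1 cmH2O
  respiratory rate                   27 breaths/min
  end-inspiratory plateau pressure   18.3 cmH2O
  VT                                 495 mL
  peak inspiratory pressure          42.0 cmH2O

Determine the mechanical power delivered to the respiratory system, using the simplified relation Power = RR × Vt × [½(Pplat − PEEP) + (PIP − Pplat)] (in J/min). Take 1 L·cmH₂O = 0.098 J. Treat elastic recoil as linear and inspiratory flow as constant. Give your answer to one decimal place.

42.4

Per-breath work = Vt × [½(Pplat−PEEP) + (PIP−Pplat)] = 0.495 × [0.5×17.3 + 23.7] = 0.495 × 32.35 = 16.013 L·cmH2O.
Power = 27 × 16.013 = 432.35 L·cmH2O/min.
× 0.098 J/(L·cmH2O) → 42.37 J/min.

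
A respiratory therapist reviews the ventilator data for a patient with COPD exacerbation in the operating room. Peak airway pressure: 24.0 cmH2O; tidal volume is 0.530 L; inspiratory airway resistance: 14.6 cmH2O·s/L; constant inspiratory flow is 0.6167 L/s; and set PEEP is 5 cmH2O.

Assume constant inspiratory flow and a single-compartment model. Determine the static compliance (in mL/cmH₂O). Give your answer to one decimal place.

53.0

Equation of motion (constant flow): PIP = Vt/C + R·V̇ + PEEP.
Vt/C = PIP − R·V̇ − PEEP = 24.0 − 14.6×0.6167 − 5 = 24.0 − 9.004 − 5 = 9.996 cmH2O.
C = Vt / 9.996 = 530 / 9.996 = 53.021 mL/cmH2O.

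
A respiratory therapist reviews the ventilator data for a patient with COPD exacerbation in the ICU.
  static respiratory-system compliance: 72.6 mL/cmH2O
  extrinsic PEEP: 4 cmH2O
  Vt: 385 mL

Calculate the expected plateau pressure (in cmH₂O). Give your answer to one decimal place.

9.3

Pplat = PEEP + Vt / Cstat = 4 + 385 / 72.6 = 4 + 5.303 = 9.303 cmH2O.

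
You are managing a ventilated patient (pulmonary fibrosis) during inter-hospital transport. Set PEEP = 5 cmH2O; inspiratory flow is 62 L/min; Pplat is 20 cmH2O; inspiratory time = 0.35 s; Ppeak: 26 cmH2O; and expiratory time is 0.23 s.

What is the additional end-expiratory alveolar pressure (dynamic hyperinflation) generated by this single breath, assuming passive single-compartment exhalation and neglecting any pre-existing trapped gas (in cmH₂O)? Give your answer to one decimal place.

2.9

Flow: 62 L/min ÷ 60 = 1.0333 L/s.
Vt = flow × Ti = 1.0333 L/s × 0.35 s × 1000 mL/L = 361.66 mL.
R = (PIP − Pplat)/V̇ = (26 − 20) / 1.0333 = 6.0/1.0333 = 5.807 cmH2O·s/L.
C = Vt/(Pplat − PEEP) = 361.66 / (20 − 5) = 361.66/15.0 = 24.111 mL/cmH2O.
τ = R × C = 5.807 × 0.02411 L/cmH2O = 0.14 s.
Fraction remaining = e^(−Te/τ) = e^(−0.23/0.14) = 0.1934; trapped volume = 361.66 × 0.1934 = 69.945 mL.
Additional alveolar pressure from trapping ≈ V_trapped / C = 69.945 / 24.111 = 2.901 cmH2O.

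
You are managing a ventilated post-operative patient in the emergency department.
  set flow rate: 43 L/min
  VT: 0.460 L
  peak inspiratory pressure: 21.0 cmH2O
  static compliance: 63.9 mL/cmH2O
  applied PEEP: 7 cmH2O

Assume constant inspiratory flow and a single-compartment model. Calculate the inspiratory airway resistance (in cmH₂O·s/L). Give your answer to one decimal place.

9.5

Flow: 43 L/min ÷ 60 = 0.7167 L/s.
Equation of motion (constant flow): PIP = Vt/C + R·V̇ + PEEP.
R·V̇ = PIP − Vt/C − PEEP = 21.0 − 460/63.9 − 7 = 21.0 − 7.199 − 7 = 6.801 cmH2O.
R = 6.801 / 0.7167 = 9.489 cmH2O·s/L.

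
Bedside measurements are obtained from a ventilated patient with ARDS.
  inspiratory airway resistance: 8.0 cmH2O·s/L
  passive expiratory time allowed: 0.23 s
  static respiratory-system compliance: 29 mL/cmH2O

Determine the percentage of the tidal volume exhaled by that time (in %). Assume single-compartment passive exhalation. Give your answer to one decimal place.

62.9

τ = R × C = 8.0 × 29 mL/cmH2O = 8.0 × 0.029 L/cmH2O = 0.232 s.
Passive exhalation: V(t)/V₀ = e^(−t/τ) = e^(−0.23/0.232) = 0.3711.
Fraction exhaled = 1 − 0.3711 = 0.6289 → 62.89%.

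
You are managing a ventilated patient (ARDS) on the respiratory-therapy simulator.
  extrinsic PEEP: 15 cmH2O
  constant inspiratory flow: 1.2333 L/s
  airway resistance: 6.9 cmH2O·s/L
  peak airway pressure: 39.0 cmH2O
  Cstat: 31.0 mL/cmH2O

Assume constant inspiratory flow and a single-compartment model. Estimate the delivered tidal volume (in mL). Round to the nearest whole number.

Equation of motion (constant flow): PIP = Vt/C + R·V̇ + PEEP.
Vt/C = PIP − R·V̇ − PEEP = 39.0 − 8.51 − 15 = 15.49 cmH2O.
Vt = C × 15.49 = 31.0 × 15.49 = 480.19 mL.

480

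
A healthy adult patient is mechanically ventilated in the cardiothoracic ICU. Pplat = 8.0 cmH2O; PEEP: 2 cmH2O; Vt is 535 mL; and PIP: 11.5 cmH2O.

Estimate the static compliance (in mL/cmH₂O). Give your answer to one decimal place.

89.2

Cstat = Vt / (Pplat − PEEP) = 535 / (8.0 − 2) = 535 / 6.0 = 89.167 mL/cmH2O.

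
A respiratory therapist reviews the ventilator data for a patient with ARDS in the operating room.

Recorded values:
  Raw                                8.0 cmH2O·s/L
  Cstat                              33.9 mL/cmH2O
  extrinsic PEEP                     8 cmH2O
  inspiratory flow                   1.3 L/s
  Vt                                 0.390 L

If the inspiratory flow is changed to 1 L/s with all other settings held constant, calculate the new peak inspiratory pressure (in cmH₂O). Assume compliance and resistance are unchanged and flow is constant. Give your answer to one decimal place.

PIP = Vt/C + R·V̇ + PEEP (constant-flow equation of motion).
Only the resistive term changes: ΔPIP = R × ΔV̇ = 8.0 × (1 − 1.3) = 8.0 × -0.3 = -2.4 cmH2O.
Original PIP = 390/33.9 + 8.0×1.3 + 8 = 29.904 cmH2O; new PIP = 29.904 + (-2.4) = 27.504 cmH2O.

27.5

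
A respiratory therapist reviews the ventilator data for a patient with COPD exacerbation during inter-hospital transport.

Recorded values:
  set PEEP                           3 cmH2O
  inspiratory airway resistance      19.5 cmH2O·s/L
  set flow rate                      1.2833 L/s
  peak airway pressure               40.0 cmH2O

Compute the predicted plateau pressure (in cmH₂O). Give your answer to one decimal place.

15.0

Pplat = PIP − Raw × flow = 40.0 − 19.5 × 1.2833 = 40.0 − 25.024 = 14.976 cmH2O.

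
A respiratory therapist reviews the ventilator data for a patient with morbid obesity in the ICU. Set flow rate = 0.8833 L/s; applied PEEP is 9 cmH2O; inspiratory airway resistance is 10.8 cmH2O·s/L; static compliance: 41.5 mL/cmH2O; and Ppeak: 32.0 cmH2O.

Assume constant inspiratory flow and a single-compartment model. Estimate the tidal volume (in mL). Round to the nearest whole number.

559

Equation of motion (constant flow): PIP = Vt/C + R·V̇ + PEEP.
Vt/C = PIP − R·V̇ − PEEP = 32.0 − 9.54 − 9 = 13.46 cmH2O.
Vt = C × 13.46 = 41.5 × 13.46 = 558.59 mL.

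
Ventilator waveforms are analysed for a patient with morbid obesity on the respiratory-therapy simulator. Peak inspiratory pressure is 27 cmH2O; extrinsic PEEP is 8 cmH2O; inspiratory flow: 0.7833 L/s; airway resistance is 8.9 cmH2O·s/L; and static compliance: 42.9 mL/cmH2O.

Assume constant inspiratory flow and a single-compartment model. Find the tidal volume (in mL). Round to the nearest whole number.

516

Equation of motion (constant flow): PIP = Vt/C + R·V̇ + PEEP.
Vt/C = PIP − R·V̇ − PEEP = 27 − 6.971 − 8 = 12.029 cmH2O.
Vt = C × 12.029 = 42.9 × 12.029 = 516.04 mL.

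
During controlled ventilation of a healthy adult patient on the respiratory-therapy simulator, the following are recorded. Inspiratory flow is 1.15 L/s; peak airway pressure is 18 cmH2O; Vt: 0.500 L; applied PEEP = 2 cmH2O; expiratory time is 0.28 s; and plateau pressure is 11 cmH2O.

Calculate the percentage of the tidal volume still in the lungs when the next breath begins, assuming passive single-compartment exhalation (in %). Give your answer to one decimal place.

R = (PIP − Pplat)/V̇ = (18 − 11) / 1.15 = 7.0/1.15 = 6.087 cmH2O·s/L.
C = Vt/(Pplat − PEEP) = 500.0 / (11 − 2) = 500.0/9.0 = 55.556 mL/cmH2O.
τ = R × C = 6.087 × 0.05556 L/cmH2O = 0.3382 s.
Fraction remaining at end-expiration = e^(−Te/τ) = e^(−0.28/0.3382) = 0.437 → 43.7%.

43.7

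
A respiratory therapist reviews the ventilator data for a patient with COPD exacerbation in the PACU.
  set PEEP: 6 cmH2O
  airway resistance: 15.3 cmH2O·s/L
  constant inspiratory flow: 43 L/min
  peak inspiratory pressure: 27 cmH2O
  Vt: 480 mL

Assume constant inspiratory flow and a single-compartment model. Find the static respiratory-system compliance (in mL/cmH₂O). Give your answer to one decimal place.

47.8

Flow: 43 L/min ÷ 60 = 0.7167 L/s.
Equation of motion (constant flow): PIP = Vt/C + R·V̇ + PEEP.
Vt/C = PIP − R·V̇ − PEEP = 27 − 15.3×0.7167 − 6 = 27 − 10.966 − 6 = 10.034 cmH2O.
C = Vt / 10.034 = 480 / 10.034 = 47.837 mL/cmH2O.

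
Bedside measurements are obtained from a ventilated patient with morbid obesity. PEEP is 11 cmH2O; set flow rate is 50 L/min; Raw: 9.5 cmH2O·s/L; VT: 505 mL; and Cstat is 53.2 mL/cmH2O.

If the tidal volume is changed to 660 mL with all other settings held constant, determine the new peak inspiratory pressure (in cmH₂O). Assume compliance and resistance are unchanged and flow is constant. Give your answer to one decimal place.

31.3

Flow: 50 L/min ÷ 60 = 0.8333 L/s.
PIP = Vt/C + R·V̇ + PEEP (constant-flow equation of motion).
Only the elastic term changes: ΔPIP = ΔVt / C = (660 − 505) / 53.2 = 2.914 cmH2O.
Original PIP = 505/53.2 + 9.5×0.8333 + 11 = 28.409 cmH2O; new PIP = 28.409 + (2.914) = 31.323 cmH2O.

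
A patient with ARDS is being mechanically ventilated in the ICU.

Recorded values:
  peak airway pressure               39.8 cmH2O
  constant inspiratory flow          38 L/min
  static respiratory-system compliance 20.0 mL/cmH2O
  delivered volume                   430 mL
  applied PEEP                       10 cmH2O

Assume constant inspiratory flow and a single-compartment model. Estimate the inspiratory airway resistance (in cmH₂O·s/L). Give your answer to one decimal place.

13.1

Flow: 38 L/min ÷ 60 = 0.6333 L/s.
Equation of motion (constant flow): PIP = Vt/C + R·V̇ + PEEP.
R·V̇ = PIP − Vt/C − PEEP = 39.8 − 430/20.0 − 10 = 39.8 − 21.5 − 10 = 8.3 cmH2O.
R = 8.3 / 0.6333 = 13.106 cmH2O·s/L.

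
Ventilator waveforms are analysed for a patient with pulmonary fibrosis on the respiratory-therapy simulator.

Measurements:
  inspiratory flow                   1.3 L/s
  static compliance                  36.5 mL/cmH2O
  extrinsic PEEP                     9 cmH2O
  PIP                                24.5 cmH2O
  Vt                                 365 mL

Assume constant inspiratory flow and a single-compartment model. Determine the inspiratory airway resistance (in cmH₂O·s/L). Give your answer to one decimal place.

4.2

Equation of motion (constant flow): PIP = Vt/C + R·V̇ + PEEP.
R·V̇ = PIP − Vt/C − PEEP = 24.5 − 365/36.5 − 9 = 24.5 − 10.0 − 9 = 5.5 cmH2O.
R = 5.5 / 1.3 = 4.231 cmH2O·s/L.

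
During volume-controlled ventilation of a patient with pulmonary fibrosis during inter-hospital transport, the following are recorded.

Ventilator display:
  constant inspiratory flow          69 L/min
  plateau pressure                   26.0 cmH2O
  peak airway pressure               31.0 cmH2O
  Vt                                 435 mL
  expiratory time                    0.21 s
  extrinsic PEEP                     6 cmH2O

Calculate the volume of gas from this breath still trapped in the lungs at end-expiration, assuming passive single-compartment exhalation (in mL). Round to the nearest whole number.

47

Flow: 69 L/min ÷ 60 = 1.15 L/s.
R = (PIP − Pplat)/V̇ = (31.0 − 26.0) / 1.15 = 5.0/1.15 = 4.348 cmH2O·s/L.
C = Vt/(Pplat − PEEP) = 435.0 / (26.0 − 6) = 435.0/20.0 = 21.75 mL/cmH2O.
τ = R × C = 4.348 × 0.02175 L/cmH2O = 0.09457 s.
Fraction remaining = e^(−Te/τ) = e^(−0.21/0.09457) = 0.1085.
Trapped volume = 435.0 × 0.1085 = 47.198 mL.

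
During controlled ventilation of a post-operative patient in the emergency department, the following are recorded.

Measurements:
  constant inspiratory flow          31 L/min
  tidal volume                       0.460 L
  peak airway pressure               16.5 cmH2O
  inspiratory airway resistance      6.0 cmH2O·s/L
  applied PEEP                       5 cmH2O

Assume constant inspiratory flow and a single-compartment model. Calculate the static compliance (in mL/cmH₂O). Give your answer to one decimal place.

54.8

Flow: 31 L/min ÷ 60 = 0.5167 L/s.
Equation of motion (constant flow): PIP = Vt/C + R·V̇ + PEEP.
Vt/C = PIP − R·V̇ − PEEP = 16.5 − 6.0×0.5167 − 5 = 16.5 − 3.1 − 5 = 8.4 cmH2O.
C = Vt / 8.4 = 460 / 8.4 = 54.762 mL/cmH2O.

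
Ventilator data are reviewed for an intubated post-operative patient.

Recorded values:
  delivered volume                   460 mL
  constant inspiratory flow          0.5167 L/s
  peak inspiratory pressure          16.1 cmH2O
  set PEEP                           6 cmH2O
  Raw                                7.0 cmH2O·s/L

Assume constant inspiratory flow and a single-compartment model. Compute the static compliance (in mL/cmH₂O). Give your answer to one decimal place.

Equation of motion (constant flow): PIP = Vt/C + R·V̇ + PEEP.
Vt/C = PIP − R·V̇ − PEEP = 16.1 − 7.0×0.5167 − 6 = 16.1 − 3.617 − 6 = 6.483 cmH2O.
C = Vt / 6.483 = 460 / 6.483 = 70.955 mL/cmH2O.

71.0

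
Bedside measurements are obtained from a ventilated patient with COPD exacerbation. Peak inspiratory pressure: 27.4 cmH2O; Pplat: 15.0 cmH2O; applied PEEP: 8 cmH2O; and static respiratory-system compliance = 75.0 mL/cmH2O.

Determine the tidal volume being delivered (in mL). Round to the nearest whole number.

525

Vt = Cstat × (Pplat − PEEP) = 75.0 × (15.0 − 8) = 75.0 × 7.0 = 525.0 mL.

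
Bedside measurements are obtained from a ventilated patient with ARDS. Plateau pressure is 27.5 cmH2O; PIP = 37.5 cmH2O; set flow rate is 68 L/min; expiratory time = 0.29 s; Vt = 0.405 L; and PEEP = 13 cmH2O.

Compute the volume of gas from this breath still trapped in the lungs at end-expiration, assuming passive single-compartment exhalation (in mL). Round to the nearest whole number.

Flow: 68 L/min ÷ 60 = 1.1333 L/s.
R = (PIP − Pplat)/V̇ = (37.5 − 27.5) / 1.1333 = 10.0/1.1333 = 8.824 cmH2O·s/L.
C = Vt/(Pplat − PEEP) = 405.0 / (27.5 − 13) = 405.0/14.5 = 27.931 mL/cmH2O.
τ = R × C = 8.824 × 0.02793 L/cmH2O = 0.2465 s.
Fraction remaining = e^(−Te/τ) = e^(−0.29/0.2465) = 0.3084.
Trapped volume = 405.0 × 0.3084 = 124.9 mL.

125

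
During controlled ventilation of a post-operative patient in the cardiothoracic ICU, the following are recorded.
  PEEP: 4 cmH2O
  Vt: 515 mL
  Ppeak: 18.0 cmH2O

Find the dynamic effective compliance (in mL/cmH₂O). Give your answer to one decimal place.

Dynamic compliance = Vt / (PIP − PEEP) = 515 / (18.0 − 4) = 515 / 14.0 = 36.786 mL/cmH2O.

36.8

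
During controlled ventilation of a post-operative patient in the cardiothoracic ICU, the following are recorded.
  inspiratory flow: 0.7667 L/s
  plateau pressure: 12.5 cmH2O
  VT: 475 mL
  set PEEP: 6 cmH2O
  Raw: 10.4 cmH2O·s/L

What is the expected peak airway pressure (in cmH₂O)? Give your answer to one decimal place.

PIP = Pplat + Raw × flow = 12.5 + 10.4 × 0.7667 = 12.5 + 7.974 = 20.474 cmH2O.

20.5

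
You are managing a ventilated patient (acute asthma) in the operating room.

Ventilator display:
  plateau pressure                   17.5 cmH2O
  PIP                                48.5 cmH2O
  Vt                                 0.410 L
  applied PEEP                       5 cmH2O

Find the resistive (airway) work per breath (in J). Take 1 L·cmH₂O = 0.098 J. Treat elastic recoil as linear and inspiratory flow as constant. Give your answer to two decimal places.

1.25

With constant inspiratory flow the resistive pressure is constant at PIP − Pplat = 48.5 − 17.5 = 31.0 cmH2O, so resistive work = 31.0 × 0.410 = 12.71 L·cmH2O.
× 0.098 J/(L·cmH2O) → 1.246 J.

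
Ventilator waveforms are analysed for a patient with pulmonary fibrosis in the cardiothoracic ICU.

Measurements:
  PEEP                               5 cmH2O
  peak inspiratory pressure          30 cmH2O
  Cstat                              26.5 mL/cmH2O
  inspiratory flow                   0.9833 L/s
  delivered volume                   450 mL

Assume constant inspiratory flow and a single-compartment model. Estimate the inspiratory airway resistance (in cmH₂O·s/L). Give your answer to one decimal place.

Equation of motion (constant flow): PIP = Vt/C + R·V̇ + PEEP.
R·V̇ = PIP − Vt/C − PEEP = 30 − 450/26.5 − 5 = 30 − 16.981 − 5 = 8.019 cmH2O.
R = 8.019 / 0.9833 = 8.155 cmH2O·s/L.

8.2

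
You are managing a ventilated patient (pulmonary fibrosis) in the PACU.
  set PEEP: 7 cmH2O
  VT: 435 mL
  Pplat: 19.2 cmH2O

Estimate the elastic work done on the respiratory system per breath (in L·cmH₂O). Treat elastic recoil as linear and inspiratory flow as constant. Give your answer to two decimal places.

Elastic work ≈ ½ × (Pplat − PEEP) × Vt = 0.5 × (19.2 − 7) × 0.435 L = 0.5 × 12.2 × 0.435 = 2.654 L·cmH2O.

2.65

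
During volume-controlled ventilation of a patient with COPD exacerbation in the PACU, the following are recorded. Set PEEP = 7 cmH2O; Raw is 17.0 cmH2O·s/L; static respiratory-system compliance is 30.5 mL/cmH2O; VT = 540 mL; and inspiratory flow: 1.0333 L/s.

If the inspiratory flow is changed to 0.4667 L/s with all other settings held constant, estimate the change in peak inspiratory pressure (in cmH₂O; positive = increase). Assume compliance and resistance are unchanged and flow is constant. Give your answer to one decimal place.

-9.6

PIP = Vt/C + R·V̇ + PEEP (constant-flow equation of motion).
Only the resistive term changes: ΔPIP = R × ΔV̇ = 17.0 × (0.4667 − 1.0333) = 17.0 × -0.5666 = -9.632 cmH2O.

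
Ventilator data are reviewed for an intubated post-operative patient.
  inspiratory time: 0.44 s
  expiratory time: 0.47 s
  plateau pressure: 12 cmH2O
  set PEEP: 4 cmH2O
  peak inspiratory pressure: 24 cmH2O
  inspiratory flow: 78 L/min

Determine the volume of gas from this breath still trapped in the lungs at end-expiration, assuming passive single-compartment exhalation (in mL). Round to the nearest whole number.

Flow: 78 L/min ÷ 60 = 1.3 L/s.
Vt = flow × Ti = 1.3 L/s × 0.44 s × 1000 mL/L = 572.0 mL.
R = (PIP − Pplat)/V̇ = (24 − 12) / 1.3 = 12.0/1.3 = 9.231 cmH2O·s/L.
C = Vt/(Pplat − PEEP) = 572.0 / (12 − 4) = 572.0/8.0 = 71.5 mL/cmH2O.
τ = R × C = 9.231 × 0.0715 L/cmH2O = 0.66 s.
Fraction remaining = e^(−Te/τ) = e^(−0.47/0.66) = 0.4906.
Trapped volume = 572.0 × 0.4906 = 280.62 mL.

281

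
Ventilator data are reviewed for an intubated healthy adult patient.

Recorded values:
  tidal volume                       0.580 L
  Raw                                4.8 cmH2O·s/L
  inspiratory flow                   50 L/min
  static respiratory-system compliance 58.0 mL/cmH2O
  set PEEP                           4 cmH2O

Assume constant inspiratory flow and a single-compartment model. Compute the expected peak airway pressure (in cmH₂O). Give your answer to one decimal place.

Flow: 50 L/min ÷ 60 = 0.8333 L/s.
Equation of motion (constant flow): PIP = Vt/C + R·V̇ + PEEP.
PIP = 580/58.0 + 4.8×0.8333 + 4 = 10.0 + 4.0 + 4 = 18.0 cmH2O.

18.0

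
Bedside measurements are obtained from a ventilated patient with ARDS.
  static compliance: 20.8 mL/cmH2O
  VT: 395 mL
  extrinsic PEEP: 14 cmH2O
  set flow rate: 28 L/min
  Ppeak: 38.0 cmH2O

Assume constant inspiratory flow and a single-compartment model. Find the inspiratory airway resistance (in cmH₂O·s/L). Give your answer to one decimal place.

10.7

Flow: 28 L/min ÷ 60 = 0.4667 L/s.
Equation of motion (constant flow): PIP = Vt/C + R·V̇ + PEEP.
R·V̇ = PIP − Vt/C − PEEP = 38.0 − 395/20.8 − 14 = 38.0 − 18.99 − 14 = 5.01 cmH2O.
R = 5.01 / 0.4667 = 10.735 cmH2O·s/L.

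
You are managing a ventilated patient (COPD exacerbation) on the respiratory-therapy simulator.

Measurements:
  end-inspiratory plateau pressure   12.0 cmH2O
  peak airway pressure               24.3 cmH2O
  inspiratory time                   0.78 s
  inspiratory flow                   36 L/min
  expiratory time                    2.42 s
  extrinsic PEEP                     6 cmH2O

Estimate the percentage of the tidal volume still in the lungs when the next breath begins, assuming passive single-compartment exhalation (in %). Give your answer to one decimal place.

Flow: 36 L/min ÷ 60 = 0.6 L/s.
Vt = flow × Ti = 0.6 L/s × 0.78 s × 1000 mL/L = 468.0 mL.
R = (PIP − Pplat)/V̇ = (24.3 − 12.0) / 0.6 = 12.3/0.6 = 20.5 cmH2O·s/L.
C = Vt/(Pplat − PEEP) = 468.0 / (12.0 − 6) = 468.0/6.0 = 78.0 mL/cmH2O.
τ = R × C = 20.5 × 0.078 L/cmH2O = 1.599 s.
Fraction remaining at end-expiration = e^(−Te/τ) = e^(−2.42/1.599) = 0.2202 → 22.02%.

22.0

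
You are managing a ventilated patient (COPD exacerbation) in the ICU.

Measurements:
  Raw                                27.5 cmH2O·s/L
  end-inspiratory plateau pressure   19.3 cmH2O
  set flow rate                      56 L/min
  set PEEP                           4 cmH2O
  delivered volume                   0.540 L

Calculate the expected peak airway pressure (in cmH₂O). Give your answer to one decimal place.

Flow: 56 L/min ÷ 60 = 0.9333 L/s.
PIP = Pplat + Raw × flow = 19.3 + 27.5 × 0.9333 = 19.3 + 25.666 = 44.966 cmH2O.

45.0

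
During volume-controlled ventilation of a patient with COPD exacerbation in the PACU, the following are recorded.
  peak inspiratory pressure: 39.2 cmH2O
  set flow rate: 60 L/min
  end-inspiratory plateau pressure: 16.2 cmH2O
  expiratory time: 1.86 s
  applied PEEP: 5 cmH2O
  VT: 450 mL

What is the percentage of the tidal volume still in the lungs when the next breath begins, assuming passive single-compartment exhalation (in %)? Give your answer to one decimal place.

Flow: 60 L/min ÷ 60 = 1 L/s.
R = (PIP − Pplat)/V̇ = (39.2 − 16.2) / 1 = 23.0/1 = 23.0 cmH2O·s/L.
C = Vt/(Pplat − PEEP) = 450.0 / (16.2 − 5) = 450.0/11.2 = 40.179 mL/cmH2O.
τ = R × C = 23.0 × 0.04018 L/cmH2O = 0.9241 s.
Fraction remaining at end-expiration = e^(−Te/τ) = e^(−1.86/0.9241) = 0.1336 → 13.36%.

13.4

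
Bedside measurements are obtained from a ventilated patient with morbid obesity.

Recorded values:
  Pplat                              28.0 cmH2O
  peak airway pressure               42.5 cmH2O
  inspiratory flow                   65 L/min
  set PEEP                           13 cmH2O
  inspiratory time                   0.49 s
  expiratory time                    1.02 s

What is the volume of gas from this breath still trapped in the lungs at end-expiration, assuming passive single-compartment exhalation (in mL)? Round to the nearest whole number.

62

Flow: 65 L/min ÷ 60 = 1.0833 L/s.
Vt = flow × Ti = 1.0833 L/s × 0.49 s × 1000 mL/L = 530.82 mL.
R = (PIP − Pplat)/V̇ = (42.5 − 28.0) / 1.0833 = 14.5/1.0833 = 13.385 cmH2O·s/L.
C = Vt/(Pplat − PEEP) = 530.82 / (28.0 − 13) = 530.82/15.0 = 35.388 mL/cmH2O.
τ = R × C = 13.385 × 0.03539 L/cmH2O = 0.4737 s.
Fraction remaining = e^(−Te/τ) = e^(−1.02/0.4737) = 0.1161.
Trapped volume = 530.82 × 0.1161 = 61.628 mL.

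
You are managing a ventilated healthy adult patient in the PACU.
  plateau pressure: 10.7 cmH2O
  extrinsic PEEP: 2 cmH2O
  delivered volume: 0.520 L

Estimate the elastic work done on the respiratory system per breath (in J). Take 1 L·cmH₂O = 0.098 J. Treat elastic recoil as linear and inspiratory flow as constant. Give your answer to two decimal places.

0.22

Elastic work ≈ ½ × (Pplat − PEEP) × Vt = 0.5 × (10.7 − 2) × 0.520 L = 0.5 × 8.7 × 0.520 = 2.262 L·cmH2O.
× 0.098 J/(L·cmH2O) → 0.2217 J.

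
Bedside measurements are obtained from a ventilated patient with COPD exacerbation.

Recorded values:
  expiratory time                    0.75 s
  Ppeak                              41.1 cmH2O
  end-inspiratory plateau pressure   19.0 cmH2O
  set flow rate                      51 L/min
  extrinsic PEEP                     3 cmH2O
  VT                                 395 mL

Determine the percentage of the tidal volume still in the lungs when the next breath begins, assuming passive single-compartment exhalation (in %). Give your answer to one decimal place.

31.1

Flow: 51 L/min ÷ 60 = 0.85 L/s.
R = (PIP − Pplat)/V̇ = (41.1 − 19.0) / 0.85 = 22.1/0.85 = 26.0 cmH2O·s/L.
C = Vt/(Pplat − PEEP) = 395.0 / (19.0 − 3) = 395.0/16.0 = 24.688 mL/cmH2O.
τ = R × C = 26.0 × 0.02469 L/cmH2O = 0.6419 s.
Fraction remaining at end-expiration = e^(−Te/τ) = e^(−0.75/0.6419) = 0.3109 → 31.09%.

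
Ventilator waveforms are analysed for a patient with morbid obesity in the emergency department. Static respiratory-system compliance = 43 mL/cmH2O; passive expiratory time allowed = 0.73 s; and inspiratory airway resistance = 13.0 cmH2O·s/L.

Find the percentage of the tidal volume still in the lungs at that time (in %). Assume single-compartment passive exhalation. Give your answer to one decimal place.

τ = R × C = 13.0 × 43 mL/cmH2O = 13.0 × 0.043 L/cmH2O = 0.559 s.
Passive exhalation: V(t)/V₀ = e^(−t/τ) = e^(−0.73/0.559) = 0.2709.
Fraction remaining = 0.2709 → 27.09%.

27.1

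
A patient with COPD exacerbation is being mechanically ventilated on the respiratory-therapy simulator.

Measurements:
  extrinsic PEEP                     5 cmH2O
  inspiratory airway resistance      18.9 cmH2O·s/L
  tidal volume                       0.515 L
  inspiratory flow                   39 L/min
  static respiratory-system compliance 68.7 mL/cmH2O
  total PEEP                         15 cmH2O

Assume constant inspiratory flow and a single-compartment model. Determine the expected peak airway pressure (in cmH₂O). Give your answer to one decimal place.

Flow: 39 L/min ÷ 60 = 0.65 L/s.
Total PEEP = 15 cmH2O (set 5 + intrinsic 10); this is the baseline alveolar pressure.
Equation of motion (constant flow): PIP = Vt/C + R·V̇ + PEEP.
PIP = 515/68.7 + 18.9×0.65 + 15 = 7.496 + 12.285 + 15 = 34.781 cmH2O.

34.8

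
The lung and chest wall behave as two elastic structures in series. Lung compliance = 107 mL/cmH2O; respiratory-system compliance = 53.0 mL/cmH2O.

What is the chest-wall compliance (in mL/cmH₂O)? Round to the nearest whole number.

1/Ccw = 1/Crs − 1/CL.
1/Ccw = 1/53.0 − 1/107 = 0.009522.
Ccw = 105.02 mL/cmH2O.

105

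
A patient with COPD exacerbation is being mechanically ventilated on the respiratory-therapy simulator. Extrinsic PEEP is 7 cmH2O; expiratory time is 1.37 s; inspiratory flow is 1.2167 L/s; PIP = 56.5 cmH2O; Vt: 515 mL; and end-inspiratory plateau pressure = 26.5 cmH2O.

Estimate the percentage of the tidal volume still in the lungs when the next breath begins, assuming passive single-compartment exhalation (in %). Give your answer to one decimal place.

12.2

R = (PIP − Pplat)/V̇ = (56.5 − 26.5) / 1.2167 = 30.0/1.2167 = 24.657 cmH2O·s/L.
C = Vt/(Pplat − PEEP) = 515.0 / (26.5 − 7) = 515.0/19.5 = 26.41 mL/cmH2O.
τ = R × C = 24.657 × 0.02641 L/cmH2O = 0.6512 s.
Fraction remaining at end-expiration = e^(−Te/τ) = e^(−1.37/0.6512) = 0.122 → 12.2%.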